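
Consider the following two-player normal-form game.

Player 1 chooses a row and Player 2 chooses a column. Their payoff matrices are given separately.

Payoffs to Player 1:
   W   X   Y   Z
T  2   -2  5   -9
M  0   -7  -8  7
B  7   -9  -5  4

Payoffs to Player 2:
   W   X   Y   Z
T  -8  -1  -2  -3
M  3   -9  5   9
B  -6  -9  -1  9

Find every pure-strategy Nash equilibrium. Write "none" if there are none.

(T, X) and (M, Z)

For each strategy profile, look for a profitable unilateral deviation.
(T, W): Player 1 can switch to B (2 → 7). Not NE.
(T, X): Player 1 gets -2, best alternative -7; Player 2 gets -1, best alternative -2. No profitable deviation — NE.
(T, Y): Player 2 can switch to X (-2 → -1). Not NE.
(T, Z): Player 1 can switch to M (-9 → 7). Not NE.
(M, W): Player 1 can switch to T (0 → 2). Not NE.
(M, X): Player 1 can switch to T (-7 → -2). Not NE.
(M, Y): Player 1 can switch to T (-8 → 5). Not NE.
(M, Z): Player 1 gets 7, best alternative 4; Player 2 gets 9, best alternative 5. No profitable deviation — NE.
(B, W): Player 2 can switch to Y (-6 → -1). Not NE.
(B, X): Player 1 can switch to T (-9 → -2). Not NE.
(B, Y): Player 1 can switch to T (-5 → 5). Not NE.
(B, Z): Player 1 can switch to M (4 → 7). Not NE.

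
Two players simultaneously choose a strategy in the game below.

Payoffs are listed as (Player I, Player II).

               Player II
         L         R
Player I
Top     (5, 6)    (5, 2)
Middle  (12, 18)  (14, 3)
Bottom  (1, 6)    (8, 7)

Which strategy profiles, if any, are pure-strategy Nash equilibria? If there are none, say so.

Player I against L: payoffs 5, 12, 1 → best response Middle.
Player I against R: payoffs 5, 14, 8 → best response Middle.
Player II against Top: payoffs 6, 2 → best response L.
Player II against Middle: payoffs 18, 3 → best response L.
Player II against Bottom: payoffs 6, 7 → best response R.
Mutual best responses: (Middle, L).

The unique pure-strategy Nash equilibrium is (Middle, L).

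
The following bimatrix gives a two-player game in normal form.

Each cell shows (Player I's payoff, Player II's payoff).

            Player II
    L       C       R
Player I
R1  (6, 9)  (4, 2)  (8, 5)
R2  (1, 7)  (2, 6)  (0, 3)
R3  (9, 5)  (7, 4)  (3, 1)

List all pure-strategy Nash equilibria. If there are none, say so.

Pure NE: (R3, L)

(R1, L): Player I can switch to R3 (6 → 9). Not NE.
(R1, C): Player I can switch to R3 (4 → 7). Not NE.
(R1, R): Player II can switch to L (5 → 9). Not NE.
(R2, L): Player I can switch to R1 (1 → 6). Not NE.
(R2, C): Player I can switch to R1 (2 → 4). Not NE.
(R2, R): Player I can switch to R1 (0 → 8). Not NE.
(R3, L): Player I gets 9, best alternative 6; Player II gets 5, best alternative 4. No profitable deviation — NE.
(The remaining 2 profiles each have a profitable deviation by the same check.)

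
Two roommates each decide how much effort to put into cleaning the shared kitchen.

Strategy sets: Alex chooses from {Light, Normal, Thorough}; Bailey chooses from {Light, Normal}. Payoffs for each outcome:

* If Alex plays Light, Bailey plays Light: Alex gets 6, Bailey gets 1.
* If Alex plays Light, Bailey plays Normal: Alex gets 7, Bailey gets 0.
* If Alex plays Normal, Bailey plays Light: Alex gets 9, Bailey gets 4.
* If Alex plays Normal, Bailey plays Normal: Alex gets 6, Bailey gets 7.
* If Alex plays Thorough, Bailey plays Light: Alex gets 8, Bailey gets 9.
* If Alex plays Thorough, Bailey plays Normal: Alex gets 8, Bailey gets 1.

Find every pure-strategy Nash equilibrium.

none

For each player, find the best response to each opponent profile; mutual best responses are the pure NE.
Alex against Light: payoffs 6, 9, 8 → best response Normal.
Alex against Normal: payoffs 7, 6, 8 → best response Thorough.
Bailey against Light: payoffs 1, 0 → best response Light.
Bailey against Normal: payoffs 4, 7 → best response Normal.
Bailey against Thorough: payoffs 9, 1 → best response Light.
No profile is a mutual best response for all players.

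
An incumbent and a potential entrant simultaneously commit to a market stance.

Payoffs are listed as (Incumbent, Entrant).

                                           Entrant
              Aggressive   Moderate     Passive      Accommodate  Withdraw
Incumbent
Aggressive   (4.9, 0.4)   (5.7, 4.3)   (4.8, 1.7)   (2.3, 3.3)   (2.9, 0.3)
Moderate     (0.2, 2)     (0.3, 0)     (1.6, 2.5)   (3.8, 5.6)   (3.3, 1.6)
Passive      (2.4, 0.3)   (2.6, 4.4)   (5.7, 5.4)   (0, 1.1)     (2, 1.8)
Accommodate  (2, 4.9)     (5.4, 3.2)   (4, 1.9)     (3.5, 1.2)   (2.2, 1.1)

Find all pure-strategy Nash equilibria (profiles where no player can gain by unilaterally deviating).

Incumbent against Aggressive: payoffs 4.9, 0.2, 2.4, 2 → best response Aggressive.
Incumbent against Moderate: payoffs 5.7, 0.3, 2.6, 5.4 → best response Aggressive.
Incumbent against Passive: payoffs 4.8, 1.6, 5.7, 4 → best response Passive.
Incumbent against Accommodate: payoffs 2.3, 3.8, 0, 3.5 → best response Moderate.
Incumbent against Withdraw: payoffs 2.9, 3.3, 2, 2.2 → best response Moderate.
Entrant against Aggressive: payoffs 0.4, 4.3, 1.7, 3.3, 0.3 → best response Moderate.
Entrant against Moderate: payoffs 2, 0, 2.5, 5.6, 1.6 → best response Accommodate.
Entrant against Passive: payoffs 0.3, 4.4, 5.4, 1.1, 1.8 → best response Passive.
Entrant against Accommodate: payoffs 4.9, 3.2, 1.9, 1.2, 1.1 → best response Aggressive.
Mutual best responses: (Aggressive, Moderate); (Moderate, Accommodate); (Passive, Passive).

Pure-strategy Nash equilibria: (Aggressive, Moderate) and (Moderate, Accommodate) and (Passive, Passive)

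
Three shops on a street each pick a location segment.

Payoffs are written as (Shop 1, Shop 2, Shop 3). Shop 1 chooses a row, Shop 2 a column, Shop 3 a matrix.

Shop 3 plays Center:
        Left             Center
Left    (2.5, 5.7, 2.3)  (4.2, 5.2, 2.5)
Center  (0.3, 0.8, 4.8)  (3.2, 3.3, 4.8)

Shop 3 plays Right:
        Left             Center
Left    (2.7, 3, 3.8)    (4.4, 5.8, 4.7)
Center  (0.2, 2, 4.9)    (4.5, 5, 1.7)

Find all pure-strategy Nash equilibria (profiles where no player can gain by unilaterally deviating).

none

(Left, Left, Center): Shop 3 can switch to Right (2.3 → 3.8). Not NE.
(Left, Left, Right): Shop 2 can switch to Center (3 → 5.8). Not NE.
(Left, Center, Center): Shop 2 can switch to Left (5.2 → 5.7). Not NE.
(Left, Center, Right): Shop 1 can switch to Center (4.4 → 4.5). Not NE.
(Center, Left, Center): Shop 1 can switch to Left (0.3 → 2.5). Not NE.
(Center, Left, Right): Shop 1 can switch to Left (0.2 → 2.7). Not NE.
(Center, Center, Center): Shop 1 can switch to Left (3.2 → 4.2). Not NE.
(Center, Center, Right): Shop 3 can switch to Center (1.7 → 4.8). Not NE.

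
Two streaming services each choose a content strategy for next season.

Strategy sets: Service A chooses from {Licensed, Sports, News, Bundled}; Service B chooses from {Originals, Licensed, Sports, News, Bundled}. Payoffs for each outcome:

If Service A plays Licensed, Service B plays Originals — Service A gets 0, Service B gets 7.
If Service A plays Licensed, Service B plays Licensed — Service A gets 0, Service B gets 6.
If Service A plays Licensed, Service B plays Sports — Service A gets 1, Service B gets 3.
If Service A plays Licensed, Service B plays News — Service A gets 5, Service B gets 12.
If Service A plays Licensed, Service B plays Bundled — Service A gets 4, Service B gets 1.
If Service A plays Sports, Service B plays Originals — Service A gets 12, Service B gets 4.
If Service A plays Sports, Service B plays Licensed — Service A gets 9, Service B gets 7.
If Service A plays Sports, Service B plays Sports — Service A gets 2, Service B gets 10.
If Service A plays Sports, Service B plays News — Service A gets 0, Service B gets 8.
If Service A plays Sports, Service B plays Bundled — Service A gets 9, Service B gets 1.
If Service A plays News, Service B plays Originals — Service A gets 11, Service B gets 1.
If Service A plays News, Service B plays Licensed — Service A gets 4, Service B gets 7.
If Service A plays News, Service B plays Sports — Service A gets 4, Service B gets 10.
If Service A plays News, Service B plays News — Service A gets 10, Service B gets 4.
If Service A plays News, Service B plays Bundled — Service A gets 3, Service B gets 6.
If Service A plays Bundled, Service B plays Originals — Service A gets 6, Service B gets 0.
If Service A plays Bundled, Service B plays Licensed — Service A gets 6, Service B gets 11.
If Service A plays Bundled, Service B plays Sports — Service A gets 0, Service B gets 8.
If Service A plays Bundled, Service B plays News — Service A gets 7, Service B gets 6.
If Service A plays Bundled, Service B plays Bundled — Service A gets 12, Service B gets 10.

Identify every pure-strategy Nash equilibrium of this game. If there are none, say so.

The unique pure-strategy Nash equilibrium is (News, Sports).

(Licensed, Originals): Service A can switch to Sports (0 → 12). Not NE.
(Licensed, Licensed): Service A can switch to Sports (0 → 9). Not NE.
(Licensed, Sports): Service A can switch to Sports (1 → 2). Not NE.
(Licensed, News): Service A can switch to News (5 → 10). Not NE.
(Licensed, Bundled): Service A can switch to Sports (4 → 9). Not NE.
(Sports, Originals): Service B can switch to Licensed (4 → 7). Not NE.
(Sports, Licensed): Service B can switch to Sports (7 → 10). Not NE.
(Sports, Sports): Service A can switch to News (2 → 4). Not NE.
(News, Sports): Service A gets 4, best alternative 2; Service B gets 10, best alternative 7. No profitable deviation — NE.
(The remaining 11 profiles each have a profitable deviation by the same check.)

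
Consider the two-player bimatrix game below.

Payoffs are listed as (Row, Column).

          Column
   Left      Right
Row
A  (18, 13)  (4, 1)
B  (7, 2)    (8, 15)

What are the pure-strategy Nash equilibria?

Row against Left: payoffs 18, 7 → best response A.
Row against Right: payoffs 4, 8 → best response B.
Column against A: payoffs 13, 1 → best response Left.
Column against B: payoffs 2, 15 → best response Right.
Mutual best responses: (A, Left); (B, Right).

Pure-strategy Nash equilibria: (A, Left); (B, Right)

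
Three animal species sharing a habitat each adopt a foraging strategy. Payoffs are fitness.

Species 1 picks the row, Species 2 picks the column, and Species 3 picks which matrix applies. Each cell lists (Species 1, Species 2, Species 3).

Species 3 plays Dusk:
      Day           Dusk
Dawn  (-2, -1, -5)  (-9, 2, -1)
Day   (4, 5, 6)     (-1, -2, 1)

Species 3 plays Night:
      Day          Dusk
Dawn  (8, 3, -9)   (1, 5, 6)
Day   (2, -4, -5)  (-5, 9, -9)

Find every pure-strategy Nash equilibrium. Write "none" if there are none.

The pure Nash equilibria are (Dawn, Dusk, Night) and (Day, Day, Dusk).

(Dawn, Day, Dusk): Species 1 can switch to Day (-2 → 4). Not NE.
(Dawn, Day, Night): Species 2 can switch to Dusk (3 → 5). Not NE.
(Dawn, Dusk, Dusk): Species 1 can switch to Day (-9 → -1). Not NE.
(Dawn, Dusk, Night): Species 1 gets 1, best alternative -5; Species 2 gets 5, best alternative 3; Species 3 gets 6, best alternative -1. No profitable deviation — NE.
(Day, Day, Dusk): Species 1 gets 4, best alternative -2; Species 2 gets 5, best alternative -2; Species 3 gets 6, best alternative -5. No profitable deviation — NE.
(Day, Day, Night): Species 1 can switch to Dawn (2 → 8). Not NE.
(Day, Dusk, Dusk): Species 2 can switch to Day (-2 → 5). Not NE.
(Day, Dusk, Night): Species 1 can switch to Dawn (-5 → 1). Not NE.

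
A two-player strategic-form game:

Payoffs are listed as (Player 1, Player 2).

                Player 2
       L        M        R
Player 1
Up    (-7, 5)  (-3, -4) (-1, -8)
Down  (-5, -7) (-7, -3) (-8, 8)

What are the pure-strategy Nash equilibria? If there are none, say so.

(Up, L): Player 1 can switch to Down (-7 → -5). Not NE.
(Up, M): Player 2 can switch to L (-4 → 5). Not NE.
(Up, R): Player 2 can switch to L (-8 → 5). Not NE.
(Down, L): Player 2 can switch to M (-7 → -3). Not NE.
(Down, M): Player 1 can switch to Up (-7 → -3). Not NE.
(Down, R): Player 1 can switch to Up (-8 → -1). Not NE.

No pure-strategy Nash equilibrium.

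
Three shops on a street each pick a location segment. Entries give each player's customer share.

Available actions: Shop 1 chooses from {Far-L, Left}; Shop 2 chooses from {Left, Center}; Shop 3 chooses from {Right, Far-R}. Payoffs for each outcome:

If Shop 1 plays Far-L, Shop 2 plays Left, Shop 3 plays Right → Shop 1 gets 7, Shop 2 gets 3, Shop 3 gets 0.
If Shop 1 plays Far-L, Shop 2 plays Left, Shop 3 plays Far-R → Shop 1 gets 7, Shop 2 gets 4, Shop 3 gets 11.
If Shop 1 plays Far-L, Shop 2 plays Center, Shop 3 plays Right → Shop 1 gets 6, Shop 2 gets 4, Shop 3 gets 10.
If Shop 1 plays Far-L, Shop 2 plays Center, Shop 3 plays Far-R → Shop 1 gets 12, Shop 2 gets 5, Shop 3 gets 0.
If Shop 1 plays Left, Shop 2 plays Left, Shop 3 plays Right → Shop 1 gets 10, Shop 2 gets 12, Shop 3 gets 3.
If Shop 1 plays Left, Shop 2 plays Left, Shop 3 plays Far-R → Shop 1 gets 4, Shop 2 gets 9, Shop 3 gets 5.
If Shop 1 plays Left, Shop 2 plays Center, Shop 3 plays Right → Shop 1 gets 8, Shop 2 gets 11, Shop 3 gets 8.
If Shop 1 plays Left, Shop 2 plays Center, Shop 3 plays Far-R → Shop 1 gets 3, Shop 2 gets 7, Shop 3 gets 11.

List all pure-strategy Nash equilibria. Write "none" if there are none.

Shop 1 against (Left, Right): payoffs 7, 10 → best response Left.
Shop 1 against (Left, Far-R): payoffs 7, 4 → best response Far-L.
Shop 1 against (Center, Right): payoffs 6, 8 → best response Left.
Shop 1 against (Center, Far-R): payoffs 12, 3 → best response Far-L.
Shop 2 against (Far-L, Right): payoffs 3, 4 → best response Center.
Shop 2 against (Far-L, Far-R): payoffs 4, 5 → best response Center.
Shop 2 against (Left, Right): payoffs 12, 11 → best response Left.
Shop 2 against (Left, Far-R): payoffs 9, 7 → best response Left.
Shop 3 against (Far-L, Left): payoffs 0, 11 → best response Far-R.
Shop 3 against (Far-L, Center): payoffs 10, 0 → best response Right.
Shop 3 against (Left, Left): payoffs 3, 5 → best response Far-R.
Shop 3 against (Left, Center): payoffs 8, 11 → best response Far-R.
No profile is a mutual best response for all players.

none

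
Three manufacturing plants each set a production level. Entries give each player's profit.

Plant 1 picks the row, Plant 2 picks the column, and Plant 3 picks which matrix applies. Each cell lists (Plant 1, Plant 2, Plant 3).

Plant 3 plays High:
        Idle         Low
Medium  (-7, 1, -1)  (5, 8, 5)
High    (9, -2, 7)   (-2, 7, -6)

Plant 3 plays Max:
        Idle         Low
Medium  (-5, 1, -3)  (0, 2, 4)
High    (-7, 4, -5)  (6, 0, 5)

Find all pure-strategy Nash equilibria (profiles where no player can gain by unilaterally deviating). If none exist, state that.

Plant 1 against (Idle, High): payoffs -7, 9 → best response High.
Plant 1 against (Idle, Max): payoffs -5, -7 → best response Medium.
Plant 1 against (Low, High): payoffs 5, -2 → best response Medium.
Plant 1 against (Low, Max): payoffs 0, 6 → best response High.
Plant 2 against (Medium, High): payoffs 1, 8 → best response Low.
Plant 2 against (Medium, Max): payoffs 1, 2 → best response Low.
Plant 2 against (High, High): payoffs -2, 7 → best response Low.
Plant 2 against (High, Max): payoffs 4, 0 → best response Idle.
Plant 3 against (Medium, Idle): payoffs -1, -3 → best response High.
Plant 3 against (Medium, Low): payoffs 5, 4 → best response High.
Plant 3 against (High, Idle): payoffs 7, -5 → best response High.
Plant 3 against (High, Low): payoffs -6, 5 → best response Max.
Mutual best responses: (Medium, Low, High).

Pure NE: (Medium, Low, High)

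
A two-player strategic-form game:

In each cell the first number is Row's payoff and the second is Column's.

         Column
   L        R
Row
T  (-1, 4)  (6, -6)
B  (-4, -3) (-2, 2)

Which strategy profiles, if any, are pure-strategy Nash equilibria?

The unique pure-strategy Nash equilibrium is (T, L).

Check each profile: it is a Nash equilibrium iff no player can strictly gain by switching unilaterally.
(T, L): Row gets -1, best alternative -4; Column gets 4, best alternative -6. No profitable deviation — NE.
(T, R): Column can switch to L (-6 → 4). Not NE.
(B, L): Row can switch to T (-4 → -1). Not NE.
(B, R): Row can switch to T (-2 → 6). Not NE.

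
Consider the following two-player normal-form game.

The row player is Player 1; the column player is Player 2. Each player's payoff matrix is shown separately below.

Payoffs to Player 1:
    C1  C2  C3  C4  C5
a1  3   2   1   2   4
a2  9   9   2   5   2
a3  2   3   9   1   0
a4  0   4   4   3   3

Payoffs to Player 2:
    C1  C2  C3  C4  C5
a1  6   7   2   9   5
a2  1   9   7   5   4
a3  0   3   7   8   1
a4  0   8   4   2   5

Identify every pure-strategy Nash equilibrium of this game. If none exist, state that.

Player 1 against C1: payoffs 3, 9, 2, 0 → best response a2.
Player 1 against C2: payoffs 2, 9, 3, 4 → best response a2.
Player 1 against C3: payoffs 1, 2, 9, 4 → best response a3.
Player 1 against C4: payoffs 2, 5, 1, 3 → best response a2.
Player 1 against C5: payoffs 4, 2, 0, 3 → best response a1.
Player 2 against a1: payoffs 6, 7, 2, 9, 5 → best response C4.
Player 2 against a2: payoffs 1, 9, 7, 5, 4 → best response C2.
Player 2 against a3: payoffs 0, 3, 7, 8, 1 → best response C4.
Player 2 against a4: payoffs 0, 8, 4, 2, 5 → best response C2.
Mutual best responses: (a2, C2).

Pure NE: (a2, C2)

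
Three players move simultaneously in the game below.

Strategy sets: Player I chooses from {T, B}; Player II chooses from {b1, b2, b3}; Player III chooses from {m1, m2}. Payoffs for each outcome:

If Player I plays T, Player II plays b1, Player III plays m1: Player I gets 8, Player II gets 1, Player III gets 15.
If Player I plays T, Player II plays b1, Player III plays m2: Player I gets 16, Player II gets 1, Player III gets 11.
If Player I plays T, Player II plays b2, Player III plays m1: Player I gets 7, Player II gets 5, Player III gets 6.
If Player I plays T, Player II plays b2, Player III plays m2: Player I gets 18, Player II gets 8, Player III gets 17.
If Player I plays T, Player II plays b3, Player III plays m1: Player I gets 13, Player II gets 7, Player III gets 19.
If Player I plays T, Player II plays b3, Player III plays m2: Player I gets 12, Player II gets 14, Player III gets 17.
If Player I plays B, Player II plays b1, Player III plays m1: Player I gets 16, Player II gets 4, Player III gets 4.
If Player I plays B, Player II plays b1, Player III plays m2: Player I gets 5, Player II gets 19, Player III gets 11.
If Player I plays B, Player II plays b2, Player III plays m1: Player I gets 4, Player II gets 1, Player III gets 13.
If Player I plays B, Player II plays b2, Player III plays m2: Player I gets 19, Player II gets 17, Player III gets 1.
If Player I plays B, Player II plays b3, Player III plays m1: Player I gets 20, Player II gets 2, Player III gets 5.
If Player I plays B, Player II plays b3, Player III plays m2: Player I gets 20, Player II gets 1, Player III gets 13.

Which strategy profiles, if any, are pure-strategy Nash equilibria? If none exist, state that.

This game has no pure Nash equilibrium.

(T, b1, m1): Player I can switch to B (8 → 16). Not NE.
(T, b1, m2): Player II can switch to b2 (1 → 8). Not NE.
(T, b2, m1): Player II can switch to b3 (5 → 7). Not NE.
(T, b2, m2): Player I can switch to B (18 → 19). Not NE.
(T, b3, m1): Player I can switch to B (13 → 20). Not NE.
(T, b3, m2): Player I can switch to B (12 → 20). Not NE.
(B, b1, m1): Player III can switch to m2 (4 → 11). Not NE.
(B, b1, m2): Player I can switch to T (5 → 16). Not NE.
(B, b2, m1): Player I can switch to T (4 → 7). Not NE.
(B, b2, m2): Player II can switch to b1 (17 → 19). Not NE.
(B, b3, m1): Player II can switch to b1 (2 → 4). Not NE.
(B, b3, m2): Player II can switch to b1 (1 → 19). Not NE.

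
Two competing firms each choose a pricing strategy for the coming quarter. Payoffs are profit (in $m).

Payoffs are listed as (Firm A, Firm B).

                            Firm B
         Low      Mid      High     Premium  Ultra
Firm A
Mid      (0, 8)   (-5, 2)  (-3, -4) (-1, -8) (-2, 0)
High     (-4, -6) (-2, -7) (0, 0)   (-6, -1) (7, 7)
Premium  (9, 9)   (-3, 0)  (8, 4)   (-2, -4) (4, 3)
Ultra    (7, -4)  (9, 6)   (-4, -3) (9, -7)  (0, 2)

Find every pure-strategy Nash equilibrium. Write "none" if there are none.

Firm A against Low: payoffs 0, -4, 9, 7 → best response Premium.
Firm A against Mid: payoffs -5, -2, -3, 9 → best response Ultra.
Firm A against High: payoffs -3, 0, 8, -4 → best response Premium.
Firm A against Premium: payoffs -1, -6, -2, 9 → best response Ultra.
Firm A against Ultra: payoffs -2, 7, 4, 0 → best response High.
Firm B against Mid: payoffs 8, 2, -4, -8, 0 → best response Low.
Firm B against High: payoffs -6, -7, 0, -1, 7 → best response Ultra.
Firm B against Premium: payoffs 9, 0, 4, -4, 3 → best response Low.
Firm B against Ultra: payoffs -4, 6, -3, -7, 2 → best response Mid.
Mutual best responses: (High, Ultra); (Premium, Low); (Ultra, Mid).

Pure-strategy Nash equilibria: (High, Ultra) and (Premium, Low) and (Ultra, Mid)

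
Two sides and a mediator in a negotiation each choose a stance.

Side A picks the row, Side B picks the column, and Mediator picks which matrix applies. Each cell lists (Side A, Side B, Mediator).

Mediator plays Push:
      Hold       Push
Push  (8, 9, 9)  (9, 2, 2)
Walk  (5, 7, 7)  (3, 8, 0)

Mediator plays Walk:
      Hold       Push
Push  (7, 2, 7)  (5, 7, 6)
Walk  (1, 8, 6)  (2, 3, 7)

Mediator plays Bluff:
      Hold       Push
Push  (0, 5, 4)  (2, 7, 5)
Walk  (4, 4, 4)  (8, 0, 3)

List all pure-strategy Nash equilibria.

(Push, Hold, Push); (Push, Push, Walk)

Check each profile: it is a Nash equilibrium iff no player can strictly gain by switching unilaterally.
(Push, Hold, Push): Side A gets 8, best alternative 5; Side B gets 9, best alternative 2; Mediator gets 9, best alternative 7. No profitable deviation — NE.
(Push, Hold, Walk): Side B can switch to Push (2 → 7). Not NE.
(Push, Hold, Bluff): Side A can switch to Walk (0 → 4). Not NE.
(Push, Push, Push): Side B can switch to Hold (2 → 9). Not NE.
(Push, Push, Walk): Side A gets 5, best alternative 2; Side B gets 7, best alternative 2; Mediator gets 6, best alternative 5. No profitable deviation — NE.
(Push, Push, Bluff): Side A can switch to Walk (2 → 8). Not NE.
(Walk, Hold, Push): Side A can switch to Push (5 → 8). Not NE.
(Walk, Hold, Walk): Side A can switch to Push (1 → 7). Not NE.
(Walk, Hold, Bluff): Mediator can switch to Push (4 → 7). Not NE.
(Walk, Push, Push): Side A can switch to Push (3 → 9). Not NE.
(The remaining 2 profiles each have a profitable deviation by the same check.)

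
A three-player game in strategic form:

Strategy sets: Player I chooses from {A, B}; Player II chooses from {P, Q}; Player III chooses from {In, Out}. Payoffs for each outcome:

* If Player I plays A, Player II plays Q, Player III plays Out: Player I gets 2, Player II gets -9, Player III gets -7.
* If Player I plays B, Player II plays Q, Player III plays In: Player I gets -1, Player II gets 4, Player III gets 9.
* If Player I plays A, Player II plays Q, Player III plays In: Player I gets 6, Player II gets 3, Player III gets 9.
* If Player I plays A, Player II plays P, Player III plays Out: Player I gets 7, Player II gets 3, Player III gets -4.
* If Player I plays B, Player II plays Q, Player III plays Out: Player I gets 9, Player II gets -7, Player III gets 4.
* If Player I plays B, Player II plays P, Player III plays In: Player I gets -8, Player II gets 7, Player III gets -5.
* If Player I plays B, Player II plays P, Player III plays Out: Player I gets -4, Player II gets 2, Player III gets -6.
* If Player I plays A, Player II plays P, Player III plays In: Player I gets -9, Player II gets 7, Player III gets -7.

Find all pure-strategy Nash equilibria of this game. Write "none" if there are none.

Pure-strategy Nash equilibria: (A, P, Out); (B, P, In)

Mark each player's best response to every combination of opponents' strategies; a profile where every player is best-responding is a pure Nash equilibrium.
Player I against (P, In): payoffs -9, -8 → best response B.
Player I against (P, Out): payoffs 7, -4 → best response A.
Player I against (Q, In): payoffs 6, -1 → best response A.
Player I against (Q, Out): payoffs 2, 9 → best response B.
Player II against (A, In): payoffs 7, 3 → best response P.
Player II against (A, Out): payoffs 3, -9 → best response P.
Player II against (B, In): payoffs 7, 4 → best response P.
Player II against (B, Out): payoffs 2, -7 → best response P.
Player III against (A, P): payoffs -7, -4 → best response Out.
Player III against (A, Q): payoffs 9, -7 → best response In.
Player III against (B, P): payoffs -5, -6 → best response In.
Player III against (B, Q): payoffs 9, 4 → best response In.
Mutual best responses: (A, P, Out); (B, P, In).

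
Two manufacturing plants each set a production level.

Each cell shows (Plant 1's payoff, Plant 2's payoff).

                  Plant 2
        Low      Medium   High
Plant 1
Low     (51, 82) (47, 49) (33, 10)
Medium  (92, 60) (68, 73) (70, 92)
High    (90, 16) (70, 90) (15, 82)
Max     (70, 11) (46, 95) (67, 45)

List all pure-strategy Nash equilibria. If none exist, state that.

The pure Nash equilibria are (Medium, High); (High, Medium).

For each player, find the best response to each opponent profile; mutual best responses are the pure NE.
Plant 1 against Low: payoffs 51, 92, 90, 70 → best response Medium.
Plant 1 against Medium: payoffs 47, 68, 70, 46 → best response High.
Plant 1 against High: payoffs 33, 70, 15, 67 → best response Medium.
Plant 2 against Low: payoffs 82, 49, 10 → best response Low.
Plant 2 against Medium: payoffs 60, 73, 92 → best response High.
Plant 2 against High: payoffs 16, 90, 82 → best response Medium.
Plant 2 against Max: payoffs 11, 95, 45 → best response Medium.
Mutual best responses: (Medium, High); (High, Medium).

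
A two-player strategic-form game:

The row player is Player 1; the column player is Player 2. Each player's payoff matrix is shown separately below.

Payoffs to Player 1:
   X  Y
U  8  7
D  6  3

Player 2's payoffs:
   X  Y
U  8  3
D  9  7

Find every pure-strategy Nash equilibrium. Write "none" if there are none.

(U, X)

Check each profile: it is a Nash equilibrium iff no player can strictly gain by switching unilaterally.
(U, X): Player 1 gets 8, best alternative 6; Player 2 gets 8, best alternative 3. No profitable deviation — NE.
(U, Y): Player 2 can switch to X (3 → 8). Not NE.
(D, X): Player 1 can switch to U (6 → 8). Not NE.
(D, Y): Player 1 can switch to U (3 → 7). Not NE.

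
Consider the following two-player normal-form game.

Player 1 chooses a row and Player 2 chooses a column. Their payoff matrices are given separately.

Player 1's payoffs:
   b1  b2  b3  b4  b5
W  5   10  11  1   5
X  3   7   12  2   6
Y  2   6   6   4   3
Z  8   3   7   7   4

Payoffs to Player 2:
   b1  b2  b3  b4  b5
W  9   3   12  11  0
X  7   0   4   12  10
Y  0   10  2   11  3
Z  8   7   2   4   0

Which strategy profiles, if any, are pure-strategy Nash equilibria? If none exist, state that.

Pure NE: (Z, b1)

Player 1 against b1: payoffs 5, 3, 2, 8 → best response Z.
Player 1 against b2: payoffs 10, 7, 6, 3 → best response W.
Player 1 against b3: payoffs 11, 12, 6, 7 → best response X.
Player 1 against b4: payoffs 1, 2, 4, 7 → best response Z.
Player 1 against b5: payoffs 5, 6, 3, 4 → best response X.
Player 2 against W: payoffs 9, 3, 12, 11, 0 → best response b3.
Player 2 against X: payoffs 7, 0, 4, 12, 10 → best response b4.
Player 2 against Y: payoffs 0, 10, 2, 11, 3 → best response b4.
Player 2 against Z: payoffs 8, 7, 2, 4, 0 → best response b1.
Mutual best responses: (Z, b1).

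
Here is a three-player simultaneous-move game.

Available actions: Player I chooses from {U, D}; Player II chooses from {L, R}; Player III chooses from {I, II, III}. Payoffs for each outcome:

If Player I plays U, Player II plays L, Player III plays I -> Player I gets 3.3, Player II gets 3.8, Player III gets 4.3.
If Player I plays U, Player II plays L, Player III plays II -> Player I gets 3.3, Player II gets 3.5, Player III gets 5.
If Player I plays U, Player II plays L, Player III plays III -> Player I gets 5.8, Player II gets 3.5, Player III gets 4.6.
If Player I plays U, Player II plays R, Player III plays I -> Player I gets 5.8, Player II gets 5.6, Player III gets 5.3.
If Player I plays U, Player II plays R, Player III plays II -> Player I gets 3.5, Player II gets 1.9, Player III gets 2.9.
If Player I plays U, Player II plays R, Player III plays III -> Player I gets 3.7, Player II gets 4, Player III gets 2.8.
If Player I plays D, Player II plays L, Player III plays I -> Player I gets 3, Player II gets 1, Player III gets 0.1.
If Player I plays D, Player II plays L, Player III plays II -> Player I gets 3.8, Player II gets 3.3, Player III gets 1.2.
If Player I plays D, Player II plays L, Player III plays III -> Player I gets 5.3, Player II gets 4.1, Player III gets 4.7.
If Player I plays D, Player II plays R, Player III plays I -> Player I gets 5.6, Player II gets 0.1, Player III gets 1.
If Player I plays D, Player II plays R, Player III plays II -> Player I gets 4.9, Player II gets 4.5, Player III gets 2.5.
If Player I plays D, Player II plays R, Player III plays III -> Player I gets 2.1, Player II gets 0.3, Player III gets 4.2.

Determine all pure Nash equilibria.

For each player, find the best response to each opponent profile; mutual best responses are the pure NE.
Player I against (L, I): payoffs 3.3, 3 → best response U.
Player I against (L, II): payoffs 3.3, 3.8 → best response D.
Player I against (L, III): payoffs 5.8, 5.3 → best response U.
Player I against (R, I): payoffs 5.8, 5.6 → best response U.
Player I against (R, II): payoffs 3.5, 4.9 → best response D.
Player I against (R, III): payoffs 3.7, 2.1 → best response U.
Player II against (U, I): payoffs 3.8, 5.6 → best response R.
Player II against (U, II): payoffs 3.5, 1.9 → best response L.
Player II against (U, III): payoffs 3.5, 4 → best response R.
Player II against (D, I): payoffs 1, 0.1 → best response L.
Player II against (D, II): payoffs 3.3, 4.5 → best response R.
Player II against (D, III): payoffs 4.1, 0.3 → best response L.
Player III against (U, L): payoffs 4.3, 5, 4.6 → best response II.
Player III against (U, R): payoffs 5.3, 2.9, 2.8 → best response I.
Player III against (D, L): payoffs 0.1, 1.2, 4.7 → best response III.
Player III against (D, R): payoffs 1, 2.5, 4.2 → best response III.
Mutual best responses: (U, R, I).

(U, R, I)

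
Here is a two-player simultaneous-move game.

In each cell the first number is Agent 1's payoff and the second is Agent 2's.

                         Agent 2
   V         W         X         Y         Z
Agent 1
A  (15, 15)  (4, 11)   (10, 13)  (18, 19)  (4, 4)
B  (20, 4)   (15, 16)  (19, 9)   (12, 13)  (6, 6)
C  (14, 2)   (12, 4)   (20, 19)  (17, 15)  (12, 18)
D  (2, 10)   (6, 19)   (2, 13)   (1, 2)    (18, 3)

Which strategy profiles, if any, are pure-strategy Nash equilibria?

(A, Y) and (B, W) and (C, X)

Agent 1 against V: payoffs 15, 20, 14, 2 → best response B.
Agent 1 against W: payoffs 4, 15, 12, 6 → best response B.
Agent 1 against X: payoffs 10, 19, 20, 2 → best response C.
Agent 1 against Y: payoffs 18, 12, 17, 1 → best response A.
Agent 1 against Z: payoffs 4, 6, 12, 18 → best response D.
Agent 2 against A: payoffs 15, 11, 13, 19, 4 → best response Y.
Agent 2 against B: payoffs 4, 16, 9, 13, 6 → best response W.
Agent 2 against C: payoffs 2, 4, 19, 15, 18 → best response X.
Agent 2 against D: payoffs 10, 19, 13, 2, 3 → best response W.
Mutual best responses: (A, Y); (B, W); (C, X).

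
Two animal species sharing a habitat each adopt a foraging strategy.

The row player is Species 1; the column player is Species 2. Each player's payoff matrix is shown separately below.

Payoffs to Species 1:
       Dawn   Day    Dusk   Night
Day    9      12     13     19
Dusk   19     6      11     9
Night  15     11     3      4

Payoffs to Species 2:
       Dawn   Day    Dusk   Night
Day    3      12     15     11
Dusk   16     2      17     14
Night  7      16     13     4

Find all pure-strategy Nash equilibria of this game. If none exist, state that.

The unique pure-strategy Nash equilibrium is (Day, Dusk).

Check each profile: it is a Nash equilibrium iff no player can strictly gain by switching unilaterally.
(Day, Dawn): Species 1 can switch to Dusk (9 → 19). Not NE.
(Day, Day): Species 2 can switch to Dusk (12 → 15). Not NE.
(Day, Dusk): Species 1 gets 13, best alternative 11; Species 2 gets 15, best alternative 12. No profitable deviation — NE.
(Day, Night): Species 2 can switch to Day (11 → 12). Not NE.
(Dusk, Dawn): Species 2 can switch to Dusk (16 → 17). Not NE.
(Dusk, Day): Species 1 can switch to Day (6 → 12). Not NE.
(Dusk, Dusk): Species 1 can switch to Day (11 → 13). Not NE.
(The remaining 5 profiles each have a profitable deviation by the same check.)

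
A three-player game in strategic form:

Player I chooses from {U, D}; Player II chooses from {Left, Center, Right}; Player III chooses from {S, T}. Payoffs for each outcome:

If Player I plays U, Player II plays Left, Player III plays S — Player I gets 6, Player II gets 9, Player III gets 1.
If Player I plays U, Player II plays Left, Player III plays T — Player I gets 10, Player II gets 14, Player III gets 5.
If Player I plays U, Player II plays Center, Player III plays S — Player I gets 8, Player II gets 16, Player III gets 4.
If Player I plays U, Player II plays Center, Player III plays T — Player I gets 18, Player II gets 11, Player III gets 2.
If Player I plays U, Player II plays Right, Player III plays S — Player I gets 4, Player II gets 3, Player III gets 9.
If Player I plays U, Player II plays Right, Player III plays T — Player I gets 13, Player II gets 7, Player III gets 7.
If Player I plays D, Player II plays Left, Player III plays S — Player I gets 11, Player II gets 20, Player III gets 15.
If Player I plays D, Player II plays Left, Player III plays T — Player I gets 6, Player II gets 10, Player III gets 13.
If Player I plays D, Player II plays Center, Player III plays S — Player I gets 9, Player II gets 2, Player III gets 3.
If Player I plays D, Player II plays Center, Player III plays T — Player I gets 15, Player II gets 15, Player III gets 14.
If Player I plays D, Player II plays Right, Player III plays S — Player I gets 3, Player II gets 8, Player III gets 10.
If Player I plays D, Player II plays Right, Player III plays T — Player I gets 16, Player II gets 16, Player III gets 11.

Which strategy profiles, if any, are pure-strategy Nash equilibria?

For each player, find the best response to each opponent profile; mutual best responses are the pure NE.
Player I against (Left, S): payoffs 6, 11 → best response D.
Player I against (Left, T): payoffs 10, 6 → best response U.
Player I against (Center, S): payoffs 8, 9 → best response D.
Player I against (Center, T): payoffs 18, 15 → best response U.
Player I against (Right, S): payoffs 4, 3 → best response U.
Player I against (Right, T): payoffs 13, 16 → best response D.
Player II against (U, S): payoffs 9, 16, 3 → best response Center.
Player II against (U, T): payoffs 14, 11, 7 → best response Left.
Player II against (D, S): payoffs 20, 2, 8 → best response Left.
Player II against (D, T): payoffs 10, 15, 16 → best response Right.
Player III against (U, Left): payoffs 1, 5 → best response T.
Player III against (U, Center): payoffs 4, 2 → best response S.
Player III against (U, Right): payoffs 9, 7 → best response S.
Player III against (D, Left): payoffs 15, 13 → best response S.
Player III against (D, Center): payoffs 3, 14 → best response T.
Player III against (D, Right): payoffs 10, 11 → best response T.
Mutual best responses: (U, Left, T); (D, Left, S); (D, Right, T).

Pure-strategy Nash equilibria: (U, Left, T) and (D, Left, S) and (D, Right, T)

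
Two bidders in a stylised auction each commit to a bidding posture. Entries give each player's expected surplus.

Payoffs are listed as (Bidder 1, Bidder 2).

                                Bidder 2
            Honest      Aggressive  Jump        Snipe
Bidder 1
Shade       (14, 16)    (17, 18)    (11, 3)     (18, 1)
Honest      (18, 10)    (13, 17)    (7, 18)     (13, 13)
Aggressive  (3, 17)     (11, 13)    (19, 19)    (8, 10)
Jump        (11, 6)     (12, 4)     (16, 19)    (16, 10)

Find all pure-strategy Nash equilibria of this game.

The pure Nash equilibria are (Shade, Aggressive) and (Aggressive, Jump).

Mark each player's best response to every combination of opponents' strategies; a profile where every player is best-responding is a pure Nash equilibrium.
Bidder 1 against Honest: payoffs 14, 18, 3, 11 → best response Honest.
Bidder 1 against Aggressive: payoffs 17, 13, 11, 12 → best response Shade.
Bidder 1 against Jump: payoffs 11, 7, 19, 16 → best response Aggressive.
Bidder 1 against Snipe: payoffs 18, 13, 8, 16 → best response Shade.
Bidder 2 against Shade: payoffs 16, 18, 3, 1 → best response Aggressive.
Bidder 2 against Honest: payoffs 10, 17, 18, 13 → best response Jump.
Bidder 2 against Aggressive: payoffs 17, 13, 19, 10 → best response Jump.
Bidder 2 against Jump: payoffs 6, 4, 19, 10 → best response Jump.
Mutual best responses: (Shade, Aggressive); (Aggressive, Jump).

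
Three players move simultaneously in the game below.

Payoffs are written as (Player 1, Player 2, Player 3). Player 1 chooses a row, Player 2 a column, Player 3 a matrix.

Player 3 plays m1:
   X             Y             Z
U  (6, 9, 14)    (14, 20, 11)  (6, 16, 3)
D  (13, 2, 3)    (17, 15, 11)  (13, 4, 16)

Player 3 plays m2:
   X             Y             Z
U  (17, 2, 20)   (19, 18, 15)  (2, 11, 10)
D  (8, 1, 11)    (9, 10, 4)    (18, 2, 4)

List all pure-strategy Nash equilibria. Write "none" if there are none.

(U, X, m1): Player 1 can switch to D (6 → 13). Not NE.
(U, X, m2): Player 2 can switch to Y (2 → 18). Not NE.
(U, Y, m1): Player 1 can switch to D (14 → 17). Not NE.
(U, Y, m2): Player 1 gets 19, best alternative 9; Player 2 gets 18, best alternative 11; Player 3 gets 15, best alternative 11. No profitable deviation — NE.
(U, Z, m1): Player 1 can switch to D (6 → 13). Not NE.
(U, Z, m2): Player 1 can switch to D (2 → 18). Not NE.
(D, X, m1): Player 2 can switch to Y (2 → 15). Not NE.
(D, X, m2): Player 1 can switch to U (8 → 17). Not NE.
(D, Y, m1): Player 1 gets 17, best alternative 14; Player 2 gets 15, best alternative 4; Player 3 gets 11, best alternative 4. No profitable deviation — NE.
(D, Y, m2): Player 1 can switch to U (9 → 19). Not NE.
(D, Z, m1): Player 2 can switch to Y (4 → 15). Not NE.
(D, Z, m2): Player 2 can switch to Y (2 → 10). Not NE.

The pure Nash equilibria are (U, Y, m2), (D, Y, m1).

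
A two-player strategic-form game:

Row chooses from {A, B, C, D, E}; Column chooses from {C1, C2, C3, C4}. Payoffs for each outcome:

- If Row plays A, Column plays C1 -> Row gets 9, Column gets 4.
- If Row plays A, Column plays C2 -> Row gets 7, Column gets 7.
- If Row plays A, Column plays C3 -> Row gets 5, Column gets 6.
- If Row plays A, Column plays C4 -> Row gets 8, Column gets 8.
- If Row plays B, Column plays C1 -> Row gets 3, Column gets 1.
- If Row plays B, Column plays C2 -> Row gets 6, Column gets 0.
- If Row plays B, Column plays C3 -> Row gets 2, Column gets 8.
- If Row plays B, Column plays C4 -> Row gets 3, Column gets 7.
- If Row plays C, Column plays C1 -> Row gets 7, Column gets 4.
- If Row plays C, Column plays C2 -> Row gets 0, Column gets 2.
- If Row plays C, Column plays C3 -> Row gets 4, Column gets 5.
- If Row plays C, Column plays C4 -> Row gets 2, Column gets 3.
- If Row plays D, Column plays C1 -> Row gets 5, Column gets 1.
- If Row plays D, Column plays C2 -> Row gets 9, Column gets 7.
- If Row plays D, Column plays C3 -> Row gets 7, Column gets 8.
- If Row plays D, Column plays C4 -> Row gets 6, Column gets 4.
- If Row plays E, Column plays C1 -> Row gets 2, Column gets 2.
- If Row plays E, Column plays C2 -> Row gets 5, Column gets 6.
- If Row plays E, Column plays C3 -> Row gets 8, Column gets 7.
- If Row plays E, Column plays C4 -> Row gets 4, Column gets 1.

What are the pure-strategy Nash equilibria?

(A, C1): Column can switch to C2 (4 → 7). Not NE.
(A, C2): Row can switch to D (7 → 9). Not NE.
(A, C3): Row can switch to D (5 → 7). Not NE.
(A, C4): Row gets 8, best alternative 6; Column gets 8, best alternative 7. No profitable deviation — NE.
(B, C1): Row can switch to A (3 → 9). Not NE.
(B, C2): Row can switch to A (6 → 7). Not NE.
(B, C3): Row can switch to A (2 → 5). Not NE.
(E, C3): Row gets 8, best alternative 7; Column gets 7, best alternative 6. No profitable deviation — NE.
(The remaining 12 profiles each have a profitable deviation by the same check.)

(A, C4) and (E, C3)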